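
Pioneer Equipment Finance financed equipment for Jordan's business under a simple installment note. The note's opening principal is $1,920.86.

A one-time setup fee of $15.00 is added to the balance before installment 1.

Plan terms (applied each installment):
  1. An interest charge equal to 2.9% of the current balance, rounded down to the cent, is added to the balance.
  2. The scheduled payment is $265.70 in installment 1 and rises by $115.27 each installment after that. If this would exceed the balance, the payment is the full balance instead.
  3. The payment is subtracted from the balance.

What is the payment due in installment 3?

# | Opening | Interest | Payment | End bal
1 | $1,935.86 | $56.13 | $265.70 | $1,726.29
2 | $1,726.29 | $50.06 | $380.97 | $1,395.38
3 | $1,395.38 | $40.46 | $496.24 | $939.60

$496.24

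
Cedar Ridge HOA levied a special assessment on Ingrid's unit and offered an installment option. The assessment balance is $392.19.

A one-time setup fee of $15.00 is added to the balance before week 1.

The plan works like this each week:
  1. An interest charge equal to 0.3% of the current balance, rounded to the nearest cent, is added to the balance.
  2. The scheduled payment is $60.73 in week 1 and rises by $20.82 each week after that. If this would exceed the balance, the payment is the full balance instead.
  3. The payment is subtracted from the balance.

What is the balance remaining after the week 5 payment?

Week 1: opening $407.19; interest $1.22 → $408.41; payment $60.73; balance $347.68
Week 2: opening $347.68; interest $1.04 → $348.72; payment $81.55; balance $267.17
Week 3: opening $267.17; interest $0.80 → $267.97; payment $102.37; balance $165.60
Week 4: opening $165.60; interest $0.50 → $166.10; payment $123.19; balance $42.91
Week 5: opening $42.91; interest $0.13 → $43.04; payment $43.04; balance $0.00

$0.00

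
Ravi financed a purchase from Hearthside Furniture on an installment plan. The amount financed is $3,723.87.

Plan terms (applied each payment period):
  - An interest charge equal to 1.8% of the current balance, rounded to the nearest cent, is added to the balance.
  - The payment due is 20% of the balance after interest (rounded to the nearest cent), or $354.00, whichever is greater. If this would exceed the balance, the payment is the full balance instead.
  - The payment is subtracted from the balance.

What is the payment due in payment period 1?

Payment period 1: $3,723.87 +$67.03 interest = $3,790.90; pay $758.18 → $3,032.72

$758.18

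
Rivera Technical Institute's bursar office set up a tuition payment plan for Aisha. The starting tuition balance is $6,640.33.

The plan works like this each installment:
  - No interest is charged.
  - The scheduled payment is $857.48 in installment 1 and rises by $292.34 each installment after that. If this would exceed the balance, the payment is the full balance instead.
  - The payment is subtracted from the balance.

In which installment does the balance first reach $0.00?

Installment 1: $6,640.33 − $857.48 → $5,782.85
Installment 2: $5,782.85 − $1,149.82 → $4,633.03
Installment 3: $4,633.03 − $1,442.16 → $3,190.87
Installment 4: $3,190.87 − $1,734.50 → $1,456.37
Installment 5: $1,456.37 − $1,456.37 → $0.00
Balance reaches $0.00 in installment 5.

5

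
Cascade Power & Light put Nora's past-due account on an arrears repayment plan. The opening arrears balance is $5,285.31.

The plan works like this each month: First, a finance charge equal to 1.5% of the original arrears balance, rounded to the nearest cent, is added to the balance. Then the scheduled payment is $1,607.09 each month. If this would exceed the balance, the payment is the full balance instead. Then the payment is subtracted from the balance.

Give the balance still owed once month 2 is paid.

# | Opening | Interest | Payment | End bal
1 | $5,285.31 | $79.28 | $1,607.09 | $3,757.50
2 | $3,757.50 | $79.28 | $1,607.09 | $2,229.69

$2,229.69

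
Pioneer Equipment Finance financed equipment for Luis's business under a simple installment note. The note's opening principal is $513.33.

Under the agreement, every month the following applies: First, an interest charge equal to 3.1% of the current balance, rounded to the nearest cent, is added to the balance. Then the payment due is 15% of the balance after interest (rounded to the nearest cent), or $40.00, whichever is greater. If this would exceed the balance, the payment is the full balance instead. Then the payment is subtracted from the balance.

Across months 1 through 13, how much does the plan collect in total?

Month 1: opening $513.33; interest $15.91 → $529.24; payment $79.39; balance $449.85
Month 2: opening $449.85; interest $13.95 → $463.80; payment $69.57; balance $394.23
Month 3: opening $394.23; interest $12.22 → $406.45; payment $60.97; balance $345.48
Month 4: opening $345.48; interest $10.71 → $356.19; payment $53.43; balance $302.76
Month 5: opening $302.76; interest $9.39 → $312.15; payment $46.82; balance $265.33
Month 6: opening $265.33; interest $8.23 → $273.56; payment $41.03; balance $232.53
Month 7: opening $232.53; interest $7.21 → $239.74; payment $40.00; balance $199.74
Month 8: opening $199.74; interest $6.19 → $205.93; payment $40.00; balance $165.93
Month 9: opening $165.93; interest $5.14 → $171.07; payment $40.00; balance $131.07
Month 10: opening $131.07; interest $4.06 → $135.13; payment $40.00; balance $95.13
Month 11: opening $95.13; interest $2.95 → $98.08; payment $40.00; balance $58.08
Month 12: opening $58.08; interest $1.80 → $59.88; payment $40.00; balance $19.88
Month 13: opening $19.88; interest $0.62 → $20.50; payment $20.50; balance $0.00
Total paid: $611.71

$611.71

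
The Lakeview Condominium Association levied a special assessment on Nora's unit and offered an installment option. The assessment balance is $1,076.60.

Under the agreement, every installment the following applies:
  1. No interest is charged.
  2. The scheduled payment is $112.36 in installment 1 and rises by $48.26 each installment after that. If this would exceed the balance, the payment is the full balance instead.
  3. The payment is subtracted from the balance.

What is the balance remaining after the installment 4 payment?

Installment 1: opening $1,076.60; payment $112.36; balance $964.24
Installment 2: opening $964.24; payment $160.62; balance $803.62
Installment 3: opening $803.62; payment $208.88; balance $594.74
Installment 4: opening $594.74; payment $257.14; balance $337.60

$337.60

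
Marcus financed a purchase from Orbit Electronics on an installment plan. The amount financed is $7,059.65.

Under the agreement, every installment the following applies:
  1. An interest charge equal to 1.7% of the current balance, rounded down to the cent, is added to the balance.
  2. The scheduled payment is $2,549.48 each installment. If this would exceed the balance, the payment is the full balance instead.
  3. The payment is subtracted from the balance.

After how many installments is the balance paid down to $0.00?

Installment 1: opening $7,059.65; interest $120.01 → $7,179.66; payment $2,549.48; balance $4,630.18
Installment 2: opening $4,630.18; interest $78.71 → $4,708.89; payment $2,549.48; balance $2,159.41
Installment 3: opening $2,159.41; interest $36.70 → $2,196.11; payment $2,196.11; balance $0.00
Balance reaches $0.00 in installment 3.

3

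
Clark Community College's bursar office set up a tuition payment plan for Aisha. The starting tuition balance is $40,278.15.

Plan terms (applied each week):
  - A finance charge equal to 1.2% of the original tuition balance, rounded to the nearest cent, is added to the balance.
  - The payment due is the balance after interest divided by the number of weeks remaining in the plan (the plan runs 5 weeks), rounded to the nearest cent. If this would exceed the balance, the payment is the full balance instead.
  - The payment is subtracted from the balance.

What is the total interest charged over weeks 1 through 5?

$2,416.70

Week 1: $40,278.15 +$483.34 interest = $40,761.49; pay $8,152.30 → $32,609.19
Week 2: $32,609.19 +$483.34 interest = $33,092.53; pay $8,273.13 → $24,819.40
Week 3: $24,819.40 +$483.34 interest = $25,302.74; pay $8,434.25 → $16,868.49
Week 4: $16,868.49 +$483.34 interest = $17,351.83; pay $8,675.92 → $8,675.91
Week 5: $8,675.91 +$483.34 interest = $9,159.25; pay $9,159.25 → $0.00
Total interest: $483.34 + $483.34 + $483.34 + $483.34 + $483.34 = $2,416.70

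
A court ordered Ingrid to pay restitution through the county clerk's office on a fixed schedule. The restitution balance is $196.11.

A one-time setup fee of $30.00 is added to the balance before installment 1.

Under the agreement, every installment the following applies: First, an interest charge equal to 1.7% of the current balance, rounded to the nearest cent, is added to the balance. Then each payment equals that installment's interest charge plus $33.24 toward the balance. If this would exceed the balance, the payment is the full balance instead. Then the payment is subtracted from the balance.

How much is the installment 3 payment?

Installment 1: $226.11 +$3.84 interest = $229.95; pay $37.08 → $192.87
Installment 2: $192.87 +$3.28 interest = $196.15; pay $36.52 → $159.63
Installment 3: $159.63 +$2.71 interest = $162.34; pay $35.95 → $126.39

$35.95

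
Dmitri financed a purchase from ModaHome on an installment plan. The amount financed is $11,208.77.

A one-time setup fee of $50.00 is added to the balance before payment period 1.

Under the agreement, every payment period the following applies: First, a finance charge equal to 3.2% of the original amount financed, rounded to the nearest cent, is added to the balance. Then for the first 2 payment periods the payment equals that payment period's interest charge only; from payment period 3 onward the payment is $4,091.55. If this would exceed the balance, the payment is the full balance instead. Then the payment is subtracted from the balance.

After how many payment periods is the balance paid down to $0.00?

Payment period 1: opening $11,258.77; interest $358.68 → $11,617.45; payment $358.68; balance $11,258.77
Payment period 2: opening $11,258.77; interest $358.68 → $11,617.45; payment $358.68; balance $11,258.77
Payment period 3: opening $11,258.77; interest $358.68 → $11,617.45; payment $4,091.55; balance $7,525.90
Payment period 4: opening $7,525.90; interest $358.68 → $7,884.58; payment $4,091.55; balance $3,793.03
Payment period 5: opening $3,793.03; interest $358.68 → $4,151.71; payment $4,091.55; balance $60.16
Payment period 6: opening $60.16; interest $358.68 → $418.84; payment $418.84; balance $0.00
Balance reaches $0.00 in payment period 6.

6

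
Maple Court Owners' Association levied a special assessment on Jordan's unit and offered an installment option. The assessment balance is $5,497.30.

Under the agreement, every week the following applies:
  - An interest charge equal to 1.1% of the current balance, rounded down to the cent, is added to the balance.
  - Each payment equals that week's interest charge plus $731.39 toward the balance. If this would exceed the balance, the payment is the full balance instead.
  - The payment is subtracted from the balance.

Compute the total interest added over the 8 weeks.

Week 1: $5,497.30 +$60.47 interest = $5,557.77; pay $791.86 → $4,765.91
Week 2: $4,765.91 +$52.42 interest = $4,818.33; pay $783.81 → $4,034.52
Week 3: $4,034.52 +$44.37 interest = $4,078.89; pay $775.76 → $3,303.13
Week 4: $3,303.13 +$36.33 interest = $3,339.46; pay $767.72 → $2,571.74
Week 5: $2,571.74 +$28.28 interest = $2,600.02; pay $759.67 → $1,840.35
Week 6: $1,840.35 +$20.24 interest = $1,860.59; pay $751.63 → $1,108.96
Week 7: $1,108.96 +$12.19 interest = $1,121.15; pay $743.58 → $377.57
Week 8: $377.57 +$4.15 interest = $381.72; pay $381.72 → $0.00
Total interest: $60.47 + $52.42 + $44.37 + $36.33 + $28.28 + $20.24 + $12.19 + $4.15 = $258.45

$258.45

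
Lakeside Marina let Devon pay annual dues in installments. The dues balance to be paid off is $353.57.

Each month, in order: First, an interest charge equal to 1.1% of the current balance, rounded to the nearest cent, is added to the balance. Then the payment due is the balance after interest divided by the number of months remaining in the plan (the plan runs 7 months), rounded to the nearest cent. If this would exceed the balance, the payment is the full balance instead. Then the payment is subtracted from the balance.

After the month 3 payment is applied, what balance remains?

Month 1: $353.57 +$3.89 interest = $357.46; pay $51.07 → $306.39
Month 2: $306.39 +$3.37 interest = $309.76; pay $51.63 → $258.13
Month 3: $258.13 +$2.84 interest = $260.97; pay $52.19 → $208.78

$208.78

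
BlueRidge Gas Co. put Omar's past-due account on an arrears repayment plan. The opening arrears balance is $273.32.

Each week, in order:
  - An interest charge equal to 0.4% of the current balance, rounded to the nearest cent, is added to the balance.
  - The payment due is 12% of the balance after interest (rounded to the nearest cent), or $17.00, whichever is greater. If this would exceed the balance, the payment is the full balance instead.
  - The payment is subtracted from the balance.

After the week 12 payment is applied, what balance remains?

# | Opening | Interest | Payment | End bal
1 | $273.32 | $1.09 | $32.93 | $241.48
2 | $241.48 | $0.97 | $29.09 | $213.36
3 | $213.36 | $0.85 | $25.71 | $188.50
4 | $188.50 | $0.75 | $22.71 | $166.54
5 | $166.54 | $0.67 | $20.07 | $147.14
6 | $147.14 | $0.59 | $17.73 | $130.00
7 | $130.00 | $0.52 | $17.00 | $113.52
8 | $113.52 | $0.45 | $17.00 | $96.97
9 | $96.97 | $0.39 | $17.00 | $80.36
10 | $80.36 | $0.32 | $17.00 | $63.68
11 | $63.68 | $0.25 | $17.00 | $46.93
12 | $46.93 | $0.19 | $17.00 | $30.12

$30.12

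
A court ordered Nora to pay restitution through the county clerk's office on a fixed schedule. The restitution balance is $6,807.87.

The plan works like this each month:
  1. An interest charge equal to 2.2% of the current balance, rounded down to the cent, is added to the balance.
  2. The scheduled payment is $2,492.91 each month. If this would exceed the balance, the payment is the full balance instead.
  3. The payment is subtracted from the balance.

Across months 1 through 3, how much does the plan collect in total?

Month 1: opening $6,807.87; interest $149.77 → $6,957.64; payment $2,492.91; balance $4,464.73
Month 2: opening $4,464.73; interest $98.22 → $4,562.95; payment $2,492.91; balance $2,070.04
Month 3: opening $2,070.04; interest $45.54 → $2,115.58; payment $2,115.58; balance $0.00
Total paid: $7,101.40

$7,101.40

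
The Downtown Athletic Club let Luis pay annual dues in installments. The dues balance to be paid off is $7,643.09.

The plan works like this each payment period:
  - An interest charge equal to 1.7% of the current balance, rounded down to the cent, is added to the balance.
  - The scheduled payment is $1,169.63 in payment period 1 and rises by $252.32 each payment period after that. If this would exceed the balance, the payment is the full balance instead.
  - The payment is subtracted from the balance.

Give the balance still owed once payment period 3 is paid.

Payment period 1: opening $7,643.09; interest $129.93 → $7,773.02; payment $1,169.63; balance $6,603.39
Payment period 2: opening $6,603.39; interest $112.25 → $6,715.64; payment $1,421.95; balance $5,293.69
Payment period 3: opening $5,293.69; interest $89.99 → $5,383.68; payment $1,674.27; balance $3,709.41

$3,709.41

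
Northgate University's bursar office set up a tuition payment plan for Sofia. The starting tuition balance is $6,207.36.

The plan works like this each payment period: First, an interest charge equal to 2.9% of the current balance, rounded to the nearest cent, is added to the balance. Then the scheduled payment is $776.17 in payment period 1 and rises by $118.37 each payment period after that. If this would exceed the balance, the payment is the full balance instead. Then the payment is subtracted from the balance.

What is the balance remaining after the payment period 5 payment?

$1,830.06

# | Opening | Interest | Payment | End bal
1 | $6,207.36 | $180.01 | $776.17 | $5,611.20
2 | $5,611.20 | $162.72 | $894.54 | $4,879.38
3 | $4,879.38 | $141.50 | $1,012.91 | $4,007.97
4 | $4,007.97 | $116.23 | $1,131.28 | $2,992.92
5 | $2,992.92 | $86.79 | $1,249.65 | $1,830.06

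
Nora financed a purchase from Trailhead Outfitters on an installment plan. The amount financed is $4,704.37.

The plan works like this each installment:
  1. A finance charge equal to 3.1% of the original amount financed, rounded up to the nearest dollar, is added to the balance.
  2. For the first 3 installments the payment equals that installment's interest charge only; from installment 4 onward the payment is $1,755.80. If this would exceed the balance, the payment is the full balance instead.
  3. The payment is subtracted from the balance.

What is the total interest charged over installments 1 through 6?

$876.00

Installment 1: opening $4,704.37; interest $146.00 → $4,850.37; payment $146.00; balance $4,704.37
Installment 2: opening $4,704.37; interest $146.00 → $4,850.37; payment $146.00; balance $4,704.37
Installment 3: opening $4,704.37; interest $146.00 → $4,850.37; payment $146.00; balance $4,704.37
Installment 4: opening $4,704.37; interest $146.00 → $4,850.37; payment $1,755.80; balance $3,094.57
Installment 5: opening $3,094.57; interest $146.00 → $3,240.57; payment $1,755.80; balance $1,484.77
Installment 6: opening $1,484.77; interest $146.00 → $1,630.77; payment $1,630.77; balance $0.00
Total interest: $146.00 + $146.00 + $146.00 + $146.00 + $146.00 + $146.00 = $876.00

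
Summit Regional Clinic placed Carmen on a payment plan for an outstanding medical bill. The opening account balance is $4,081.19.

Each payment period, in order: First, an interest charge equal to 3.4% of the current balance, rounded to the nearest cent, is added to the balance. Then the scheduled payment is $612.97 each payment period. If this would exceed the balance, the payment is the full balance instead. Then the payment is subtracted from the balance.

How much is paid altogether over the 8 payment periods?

Payment period 1: opening $4,081.19; interest $138.76 → $4,219.95; payment $612.97; balance $3,606.98
Payment period 2: opening $3,606.98; interest $122.64 → $3,729.62; payment $612.97; balance $3,116.65
Payment period 3: opening $3,116.65; interest $105.97 → $3,222.62; payment $612.97; balance $2,609.65
Payment period 4: opening $2,609.65; interest $88.73 → $2,698.38; payment $612.97; balance $2,085.41
Payment period 5: opening $2,085.41; interest $70.90 → $2,156.31; payment $612.97; balance $1,543.34
Payment period 6: opening $1,543.34; interest $52.47 → $1,595.81; payment $612.97; balance $982.84
Payment period 7: opening $982.84; interest $33.42 → $1,016.26; payment $612.97; balance $403.29
Payment period 8: opening $403.29; interest $13.71 → $417.00; payment $417.00; balance $0.00
Total paid: $4,707.79

$4,707.79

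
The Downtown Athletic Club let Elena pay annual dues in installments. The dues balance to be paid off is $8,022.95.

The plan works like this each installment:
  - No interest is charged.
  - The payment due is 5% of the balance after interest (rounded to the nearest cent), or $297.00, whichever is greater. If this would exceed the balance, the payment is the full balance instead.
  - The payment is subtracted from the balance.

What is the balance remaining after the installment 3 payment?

Installment 1: opening $8,022.95; payment $401.15; balance $7,621.80
Installment 2: opening $7,621.80; payment $381.09; balance $7,240.71
Installment 3: opening $7,240.71; payment $362.04; balance $6,878.67

$6,878.67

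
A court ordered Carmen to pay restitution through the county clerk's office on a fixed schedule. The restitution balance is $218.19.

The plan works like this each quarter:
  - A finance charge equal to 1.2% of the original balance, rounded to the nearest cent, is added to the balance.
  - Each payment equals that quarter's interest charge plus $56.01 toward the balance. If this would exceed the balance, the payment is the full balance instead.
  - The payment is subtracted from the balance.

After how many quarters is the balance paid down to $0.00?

# | Opening | Interest | Payment | End bal
1 | $218.19 | $2.62 | $58.63 | $162.18
2 | $162.18 | $2.62 | $58.63 | $106.17
3 | $106.17 | $2.62 | $58.63 | $50.16
4 | $50.16 | $2.62 | $52.78 | $0.00
Balance reaches $0.00 in quarter 4.

4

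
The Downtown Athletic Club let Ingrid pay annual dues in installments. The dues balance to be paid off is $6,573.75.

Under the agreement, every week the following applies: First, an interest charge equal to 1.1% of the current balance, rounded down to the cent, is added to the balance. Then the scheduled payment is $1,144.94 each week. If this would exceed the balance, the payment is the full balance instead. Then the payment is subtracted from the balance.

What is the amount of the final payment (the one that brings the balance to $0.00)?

Week 1: $6,573.75 +$72.31 interest = $6,646.06; pay $1,144.94 → $5,501.12
Week 2: $5,501.12 +$60.51 interest = $5,561.63; pay $1,144.94 → $4,416.69
Week 3: $4,416.69 +$48.58 interest = $4,465.27; pay $1,144.94 → $3,320.33
Week 4: $3,320.33 +$36.52 interest = $3,356.85; pay $1,144.94 → $2,211.91
Week 5: $2,211.91 +$24.33 interest = $2,236.24; pay $1,144.94 → $1,091.30
Week 6: $1,091.30 +$12.00 interest = $1,103.30; pay $1,103.30 → $0.00

$1,103.30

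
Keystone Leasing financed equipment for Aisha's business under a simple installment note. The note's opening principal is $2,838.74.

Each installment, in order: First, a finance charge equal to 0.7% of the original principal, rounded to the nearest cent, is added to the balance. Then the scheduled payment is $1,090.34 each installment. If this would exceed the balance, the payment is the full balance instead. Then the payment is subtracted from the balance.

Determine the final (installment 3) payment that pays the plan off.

Installment 1: $2,838.74 +$19.87 interest = $2,858.61; pay $1,090.34 → $1,768.27
Installment 2: $1,768.27 +$19.87 interest = $1,788.14; pay $1,090.34 → $697.80
Installment 3: $697.80 +$19.87 interest = $717.67; pay $717.67 → $0.00

$717.67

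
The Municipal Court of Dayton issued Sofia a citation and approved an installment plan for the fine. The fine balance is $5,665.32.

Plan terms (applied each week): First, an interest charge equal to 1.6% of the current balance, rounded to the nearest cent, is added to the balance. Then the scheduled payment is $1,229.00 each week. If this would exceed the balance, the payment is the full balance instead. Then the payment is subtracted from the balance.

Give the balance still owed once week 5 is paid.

Week 1: opening $5,665.32; interest $90.65 → $5,755.97; payment $1,229.00; balance $4,526.97
Week 2: opening $4,526.97; interest $72.43 → $4,599.40; payment $1,229.00; balance $3,370.40
Week 3: opening $3,370.40; interest $53.93 → $3,424.33; payment $1,229.00; balance $2,195.33
Week 4: opening $2,195.33; interest $35.13 → $2,230.46; payment $1,229.00; balance $1,001.46
Week 5: opening $1,001.46; interest $16.02 → $1,017.48; payment $1,017.48; balance $0.00

$0.00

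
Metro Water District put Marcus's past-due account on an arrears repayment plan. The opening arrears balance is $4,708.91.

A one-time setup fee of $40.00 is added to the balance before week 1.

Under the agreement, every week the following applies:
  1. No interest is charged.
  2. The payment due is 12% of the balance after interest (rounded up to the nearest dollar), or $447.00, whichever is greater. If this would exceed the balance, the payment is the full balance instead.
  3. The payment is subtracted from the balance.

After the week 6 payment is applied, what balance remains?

# | Opening | Payment | End bal
1 | $4,748.91 | $570.00 | $4,178.91
2 | $4,178.91 | $502.00 | $3,676.91
3 | $3,676.91 | $447.00 | $3,229.91
4 | $3,229.91 | $447.00 | $2,782.91
5 | $2,782.91 | $447.00 | $2,335.91
6 | $2,335.91 | $447.00 | $1,888.91

$1,888.91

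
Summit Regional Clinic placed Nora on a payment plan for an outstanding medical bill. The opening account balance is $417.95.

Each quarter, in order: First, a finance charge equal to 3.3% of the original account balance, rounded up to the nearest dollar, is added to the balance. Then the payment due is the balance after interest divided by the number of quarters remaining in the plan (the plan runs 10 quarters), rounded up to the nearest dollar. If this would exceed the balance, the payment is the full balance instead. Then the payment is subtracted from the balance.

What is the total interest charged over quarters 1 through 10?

Quarter 1: opening $417.95; interest $14.00 → $431.95; payment $44.00; balance $387.95
Quarter 2: opening $387.95; interest $14.00 → $401.95; payment $45.00; balance $356.95
Quarter 3: opening $356.95; interest $14.00 → $370.95; payment $47.00; balance $323.95
Quarter 4: opening $323.95; interest $14.00 → $337.95; payment $49.00; balance $288.95
Quarter 5: opening $288.95; interest $14.00 → $302.95; payment $51.00; balance $251.95
Quarter 6: opening $251.95; interest $14.00 → $265.95; payment $54.00; balance $211.95
Quarter 7: opening $211.95; interest $14.00 → $225.95; payment $57.00; balance $168.95
Quarter 8: opening $168.95; interest $14.00 → $182.95; payment $61.00; balance $121.95
Quarter 9: opening $121.95; interest $14.00 → $135.95; payment $68.00; balance $67.95
Quarter 10: opening $67.95; interest $14.00 → $81.95; payment $81.95; balance $0.00
Total interest: $14.00 + $14.00 + $14.00 + $14.00 + $14.00 + $14.00 + $14.00 + $14.00 + $14.00 + $14.00 = $140.00

$140.00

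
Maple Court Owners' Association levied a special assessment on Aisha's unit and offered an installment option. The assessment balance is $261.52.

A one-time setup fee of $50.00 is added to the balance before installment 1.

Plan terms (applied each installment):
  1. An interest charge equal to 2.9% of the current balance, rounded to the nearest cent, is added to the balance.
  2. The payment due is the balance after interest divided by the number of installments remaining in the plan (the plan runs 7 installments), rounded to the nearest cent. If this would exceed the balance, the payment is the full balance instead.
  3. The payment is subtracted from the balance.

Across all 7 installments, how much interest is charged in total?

$38.30

Installment 1: opening $311.52; interest $9.03 → $320.55; payment $45.79; balance $274.76
Installment 2: opening $274.76; interest $7.97 → $282.73; payment $47.12; balance $235.61
Installment 3: opening $235.61; interest $6.83 → $242.44; payment $48.49; balance $193.95
Installment 4: opening $193.95; interest $5.62 → $199.57; payment $49.89; balance $149.68
Installment 5: opening $149.68; interest $4.34 → $154.02; payment $51.34; balance $102.68
Installment 6: opening $102.68; interest $2.98 → $105.66; payment $52.83; balance $52.83
Installment 7: opening $52.83; interest $1.53 → $54.36; payment $54.36; balance $0.00
Total interest: $9.03 + $7.97 + $6.83 + $5.62 + $4.34 + $2.98 + $1.53 = $38.30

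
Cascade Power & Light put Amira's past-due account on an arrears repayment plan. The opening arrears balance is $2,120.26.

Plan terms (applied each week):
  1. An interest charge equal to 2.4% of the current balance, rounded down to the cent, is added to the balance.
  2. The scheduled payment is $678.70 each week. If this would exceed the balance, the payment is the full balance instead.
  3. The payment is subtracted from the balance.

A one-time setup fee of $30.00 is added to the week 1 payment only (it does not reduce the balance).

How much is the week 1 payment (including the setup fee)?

$708.70

Week 1: opening $2,120.26; interest $50.88 → $2,171.14; payment $678.70 (+ $30.00 fee); balance $1,492.44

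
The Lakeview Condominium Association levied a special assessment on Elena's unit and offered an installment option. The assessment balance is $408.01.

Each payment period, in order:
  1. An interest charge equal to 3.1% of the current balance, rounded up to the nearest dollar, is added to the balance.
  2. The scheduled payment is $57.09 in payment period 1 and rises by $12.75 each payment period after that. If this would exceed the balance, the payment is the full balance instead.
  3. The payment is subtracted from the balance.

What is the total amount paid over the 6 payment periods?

$458.01

Payment period 1: $408.01 +$13.00 interest = $421.01; pay $57.09 → $363.92
Payment period 2: $363.92 +$12.00 interest = $375.92; pay $69.84 → $306.08
Payment period 3: $306.08 +$10.00 interest = $316.08; pay $82.59 → $233.49
Payment period 4: $233.49 +$8.00 interest = $241.49; pay $95.34 → $146.15
Payment period 5: $146.15 +$5.00 interest = $151.15; pay $108.09 → $43.06
Payment period 6: $43.06 +$2.00 interest = $45.06; pay $45.06 → $0.00
Total paid: $458.01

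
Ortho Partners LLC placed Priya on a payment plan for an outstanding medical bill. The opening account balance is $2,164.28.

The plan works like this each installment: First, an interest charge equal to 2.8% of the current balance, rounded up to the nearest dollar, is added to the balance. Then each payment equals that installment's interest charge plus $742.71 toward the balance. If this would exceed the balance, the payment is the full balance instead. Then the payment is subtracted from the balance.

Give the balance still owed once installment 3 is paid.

$0.00

# | Opening | Interest | Payment | End bal
1 | $2,164.28 | $61.00 | $803.71 | $1,421.57
2 | $1,421.57 | $40.00 | $782.71 | $678.86
3 | $678.86 | $20.00 | $698.86 | $0.00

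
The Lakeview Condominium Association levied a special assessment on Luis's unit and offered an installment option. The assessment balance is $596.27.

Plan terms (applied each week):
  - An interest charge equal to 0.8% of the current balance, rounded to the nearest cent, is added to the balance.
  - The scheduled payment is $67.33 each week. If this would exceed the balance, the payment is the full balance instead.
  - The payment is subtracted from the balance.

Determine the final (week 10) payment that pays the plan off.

Week 1: $596.27 +$4.77 interest = $601.04; pay $67.33 → $533.71
Week 2: $533.71 +$4.27 interest = $537.98; pay $67.33 → $470.65
Week 3: $470.65 +$3.77 interest = $474.42; pay $67.33 → $407.09
Week 4: $407.09 +$3.26 interest = $410.35; pay $67.33 → $343.02
Week 5: $343.02 +$2.74 interest = $345.76; pay $67.33 → $278.43
Week 6: $278.43 +$2.23 interest = $280.66; pay $67.33 → $213.33
Week 7: $213.33 +$1.71 interest = $215.04; pay $67.33 → $147.71
Week 8: $147.71 +$1.18 interest = $148.89; pay $67.33 → $81.56
Week 9: $81.56 +$0.65 interest = $82.21; pay $67.33 → $14.88
Week 10: $14.88 +$0.12 interest = $15.00; pay $15.00 → $0.00

$15.00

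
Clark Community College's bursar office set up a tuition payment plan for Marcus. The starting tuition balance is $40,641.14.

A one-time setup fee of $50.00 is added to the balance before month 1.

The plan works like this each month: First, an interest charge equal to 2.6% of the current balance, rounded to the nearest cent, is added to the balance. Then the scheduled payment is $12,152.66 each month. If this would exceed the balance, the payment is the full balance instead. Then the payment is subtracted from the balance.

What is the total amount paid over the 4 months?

Month 1: $40,691.14 +$1,057.97 interest = $41,749.11; pay $12,152.66 → $29,596.45
Month 2: $29,596.45 +$769.51 interest = $30,365.96; pay $12,152.66 → $18,213.30
Month 3: $18,213.30 +$473.55 interest = $18,686.85; pay $12,152.66 → $6,534.19
Month 4: $6,534.19 +$169.89 interest = $6,704.08; pay $6,704.08 → $0.00
Total paid: $43,162.06

$43,162.06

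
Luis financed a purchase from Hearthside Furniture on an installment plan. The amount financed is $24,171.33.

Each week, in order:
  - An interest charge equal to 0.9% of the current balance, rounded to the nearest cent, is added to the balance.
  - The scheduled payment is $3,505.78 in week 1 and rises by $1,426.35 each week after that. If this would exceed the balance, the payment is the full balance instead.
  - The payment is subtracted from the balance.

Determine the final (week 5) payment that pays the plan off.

Week 1: $24,171.33 +$217.54 interest = $24,388.87; pay $3,505.78 → $20,883.09
Week 2: $20,883.09 +$187.95 interest = $21,071.04; pay $4,932.13 → $16,138.91
Week 3: $16,138.91 +$145.25 interest = $16,284.16; pay $6,358.48 → $9,925.68
Week 4: $9,925.68 +$89.33 interest = $10,015.01; pay $7,784.83 → $2,230.18
Week 5: $2,230.18 +$20.07 interest = $2,250.25; pay $2,250.25 → $0.00

$2,250.25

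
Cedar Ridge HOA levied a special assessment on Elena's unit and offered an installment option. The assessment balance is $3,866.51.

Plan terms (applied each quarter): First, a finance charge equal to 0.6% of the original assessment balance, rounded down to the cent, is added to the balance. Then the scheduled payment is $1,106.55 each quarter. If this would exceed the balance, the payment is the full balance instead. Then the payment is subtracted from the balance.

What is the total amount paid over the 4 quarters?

$3,959.27

Quarter 1: $3,866.51 +$23.19 interest = $3,889.70; pay $1,106.55 → $2,783.15
Quarter 2: $2,783.15 +$23.19 interest = $2,806.34; pay $1,106.55 → $1,699.79
Quarter 3: $1,699.79 +$23.19 interest = $1,722.98; pay $1,106.55 → $616.43
Quarter 4: $616.43 +$23.19 interest = $639.62; pay $639.62 → $0.00
Total paid: $3,959.27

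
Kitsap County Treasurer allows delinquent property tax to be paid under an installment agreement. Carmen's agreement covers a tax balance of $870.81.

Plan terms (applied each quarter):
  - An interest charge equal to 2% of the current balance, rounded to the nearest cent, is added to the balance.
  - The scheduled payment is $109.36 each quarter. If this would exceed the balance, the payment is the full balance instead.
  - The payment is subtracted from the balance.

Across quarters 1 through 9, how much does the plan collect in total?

$958.19

# | Opening | Interest | Payment | End bal
1 | $870.81 | $17.42 | $109.36 | $778.87
2 | $778.87 | $15.58 | $109.36 | $685.09
3 | $685.09 | $13.70 | $109.36 | $589.43
4 | $589.43 | $11.79 | $109.36 | $491.86
5 | $491.86 | $9.84 | $109.36 | $392.34
6 | $392.34 | $7.85 | $109.36 | $290.83
7 | $290.83 | $5.82 | $109.36 | $187.29
8 | $187.29 | $3.75 | $109.36 | $81.68
9 | $81.68 | $1.63 | $83.31 | $0.00
Total paid: $958.19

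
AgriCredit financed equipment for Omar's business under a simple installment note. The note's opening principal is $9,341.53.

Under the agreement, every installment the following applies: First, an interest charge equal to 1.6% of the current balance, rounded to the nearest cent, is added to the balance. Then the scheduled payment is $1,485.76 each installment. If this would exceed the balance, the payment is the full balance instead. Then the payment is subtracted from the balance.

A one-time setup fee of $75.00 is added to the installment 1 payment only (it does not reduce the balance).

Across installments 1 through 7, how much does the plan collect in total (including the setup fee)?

$10,001.61

# | Opening | Interest | Payment | Fee | End bal
1 | $9,341.53 | $149.46 | $1,485.76 | $75.00 | $8,005.23
2 | $8,005.23 | $128.08 | $1,485.76 | — | $6,647.55
3 | $6,647.55 | $106.36 | $1,485.76 | — | $5,268.15
4 | $5,268.15 | $84.29 | $1,485.76 | — | $3,866.68
5 | $3,866.68 | $61.87 | $1,485.76 | — | $2,442.79
6 | $2,442.79 | $39.08 | $1,485.76 | — | $996.11
7 | $996.11 | $15.94 | $1,012.05 | — | $0.00
Total paid: $10,001.61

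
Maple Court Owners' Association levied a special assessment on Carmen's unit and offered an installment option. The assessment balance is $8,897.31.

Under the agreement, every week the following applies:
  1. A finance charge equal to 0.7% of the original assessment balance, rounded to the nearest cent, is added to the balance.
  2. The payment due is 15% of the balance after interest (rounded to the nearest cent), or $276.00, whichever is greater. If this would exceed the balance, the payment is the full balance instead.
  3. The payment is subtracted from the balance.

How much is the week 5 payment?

$731.31

Week 1: opening $8,897.31; interest $62.28 → $8,959.59; payment $1,343.94; balance $7,615.65
Week 2: opening $7,615.65; interest $62.28 → $7,677.93; payment $1,151.69; balance $6,526.24
Week 3: opening $6,526.24; interest $62.28 → $6,588.52; payment $988.28; balance $5,600.24
Week 4: opening $5,600.24; interest $62.28 → $5,662.52; payment $849.38; balance $4,813.14
Week 5: opening $4,813.14; interest $62.28 → $4,875.42; payment $731.31; balance $4,144.11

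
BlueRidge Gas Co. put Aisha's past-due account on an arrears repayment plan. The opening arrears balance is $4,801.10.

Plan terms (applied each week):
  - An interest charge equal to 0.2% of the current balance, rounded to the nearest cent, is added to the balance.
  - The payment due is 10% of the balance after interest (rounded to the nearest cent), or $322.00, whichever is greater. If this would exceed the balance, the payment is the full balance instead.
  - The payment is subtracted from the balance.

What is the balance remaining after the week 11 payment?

# | Opening | Interest | Payment | End bal
1 | $4,801.10 | $9.60 | $481.07 | $4,329.63
2 | $4,329.63 | $8.66 | $433.83 | $3,904.46
3 | $3,904.46 | $7.81 | $391.23 | $3,521.04
4 | $3,521.04 | $7.04 | $352.81 | $3,175.27
5 | $3,175.27 | $6.35 | $322.00 | $2,859.62
6 | $2,859.62 | $5.72 | $322.00 | $2,543.34
7 | $2,543.34 | $5.09 | $322.00 | $2,226.43
8 | $2,226.43 | $4.45 | $322.00 | $1,908.88
9 | $1,908.88 | $3.82 | $322.00 | $1,590.70
10 | $1,590.70 | $3.18 | $322.00 | $1,271.88
11 | $1,271.88 | $2.54 | $322.00 | $952.42

$952.42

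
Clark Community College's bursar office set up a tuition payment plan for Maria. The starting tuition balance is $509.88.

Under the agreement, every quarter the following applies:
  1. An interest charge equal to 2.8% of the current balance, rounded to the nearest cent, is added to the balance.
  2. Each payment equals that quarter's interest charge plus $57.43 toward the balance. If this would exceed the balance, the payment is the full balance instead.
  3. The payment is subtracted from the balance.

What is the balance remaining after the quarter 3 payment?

$337.59

Quarter 1: opening $509.88; interest $14.28 → $524.16; payment $71.71; balance $452.45
Quarter 2: opening $452.45; interest $12.67 → $465.12; payment $70.10; balance $395.02
Quarter 3: opening $395.02; interest $11.06 → $406.08; payment $68.49; balance $337.59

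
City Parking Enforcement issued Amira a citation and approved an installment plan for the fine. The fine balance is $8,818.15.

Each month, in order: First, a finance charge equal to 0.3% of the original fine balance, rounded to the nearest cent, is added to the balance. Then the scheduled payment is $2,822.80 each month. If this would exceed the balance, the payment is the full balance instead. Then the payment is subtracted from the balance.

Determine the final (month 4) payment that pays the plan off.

Month 1: opening $8,818.15; interest $26.45 → $8,844.60; payment $2,822.80; balance $6,021.80
Month 2: opening $6,021.80; interest $26.45 → $6,048.25; payment $2,822.80; balance $3,225.45
Month 3: opening $3,225.45; interest $26.45 → $3,251.90; payment $2,822.80; balance $429.10
Month 4: opening $429.10; interest $26.45 → $455.55; payment $455.55; balance $0.00

$455.55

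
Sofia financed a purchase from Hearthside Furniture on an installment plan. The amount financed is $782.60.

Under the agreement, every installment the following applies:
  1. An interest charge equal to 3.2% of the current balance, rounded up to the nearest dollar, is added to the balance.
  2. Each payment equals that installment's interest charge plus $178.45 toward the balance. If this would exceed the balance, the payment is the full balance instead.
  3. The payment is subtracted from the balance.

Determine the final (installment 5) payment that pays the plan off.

# | Opening | Interest | Payment | End bal
1 | $782.60 | $26.00 | $204.45 | $604.15
2 | $604.15 | $20.00 | $198.45 | $425.70
3 | $425.70 | $14.00 | $192.45 | $247.25
4 | $247.25 | $8.00 | $186.45 | $68.80
5 | $68.80 | $3.00 | $71.80 | $0.00

$71.80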